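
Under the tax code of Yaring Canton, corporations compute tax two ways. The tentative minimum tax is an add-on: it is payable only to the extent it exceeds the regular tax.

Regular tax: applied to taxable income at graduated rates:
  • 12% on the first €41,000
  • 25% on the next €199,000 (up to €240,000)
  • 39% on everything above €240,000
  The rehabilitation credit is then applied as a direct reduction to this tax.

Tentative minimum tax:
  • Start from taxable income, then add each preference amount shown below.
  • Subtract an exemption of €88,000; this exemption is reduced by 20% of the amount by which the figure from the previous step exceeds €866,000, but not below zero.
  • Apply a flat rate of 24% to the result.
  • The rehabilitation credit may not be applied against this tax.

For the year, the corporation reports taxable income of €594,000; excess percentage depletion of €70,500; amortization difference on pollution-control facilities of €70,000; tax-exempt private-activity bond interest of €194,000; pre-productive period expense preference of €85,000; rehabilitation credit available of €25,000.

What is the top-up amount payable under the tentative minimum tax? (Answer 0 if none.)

Regular tax:
  €41,000 × 12% = €4,920
  €199,000 × 25% = €49,750
  €354,000 × 39% = €138,060
  → €192,730
  Less rehabilitation credit €25,000 → €167,730

Tentative minimum tax:
  Adjusted income: €594,000 + €70,500 + €70,000 + €194,000 + €85,000 = €1,013,500
  Exemption: €88,000 − 20% × (€1,013,500 − €866,000) = €88,000 − €29,500 = €58,500
  Base: €1,013,500 − €58,500 = €955,000
  €955,000 × 24% = €229,200

Excess of tentative minimum tax over regular tax: €229,200 − €167,730 = €61,470.

€61,470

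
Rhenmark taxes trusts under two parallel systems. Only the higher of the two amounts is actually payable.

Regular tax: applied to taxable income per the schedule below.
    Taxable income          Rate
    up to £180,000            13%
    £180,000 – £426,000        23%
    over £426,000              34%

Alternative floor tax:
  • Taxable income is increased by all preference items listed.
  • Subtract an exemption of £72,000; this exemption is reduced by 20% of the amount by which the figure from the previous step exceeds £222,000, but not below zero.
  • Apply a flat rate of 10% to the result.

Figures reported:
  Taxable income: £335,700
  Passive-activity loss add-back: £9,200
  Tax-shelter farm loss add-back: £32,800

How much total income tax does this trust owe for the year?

Regular tax:
  £180,000 × 13% = £23,400
  £155,700 × 23% = £35,811
  → £59,211

Alternative floor tax:
  Adjusted income: £335,700 + £9,200 + £32,800 = £377,700
  Exemption: £72,000 − 20% × (£377,700 − £222,000) = £72,000 − £31,140 = £40,860
  Base: £377,700 − £40,860 = £336,840
  £336,840 × 10% = £33,684

£59,211 > £33,684, so the regular tax governs.

£59,211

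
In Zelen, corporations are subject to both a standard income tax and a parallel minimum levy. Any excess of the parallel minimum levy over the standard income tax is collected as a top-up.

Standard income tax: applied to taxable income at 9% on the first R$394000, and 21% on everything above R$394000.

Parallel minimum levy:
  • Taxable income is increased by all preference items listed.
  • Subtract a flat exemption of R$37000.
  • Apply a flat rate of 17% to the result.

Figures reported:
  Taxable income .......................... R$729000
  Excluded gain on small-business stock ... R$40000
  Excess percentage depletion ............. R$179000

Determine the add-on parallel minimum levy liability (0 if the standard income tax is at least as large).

R$49060

Parallel minimum levy:
  Adjusted income: R$729000 + R$40000 + R$179000 = R$948000
  Less exemption R$37000 → base R$911000
  R$911000 × 17% = R$154870

Standard income tax:
  R$394000 × 9% = R$35460
  R$335000 × 21% = R$70350
  → R$105810

Excess of parallel minimum levy over standard income tax: R$154870 − R$105810 = R$49060.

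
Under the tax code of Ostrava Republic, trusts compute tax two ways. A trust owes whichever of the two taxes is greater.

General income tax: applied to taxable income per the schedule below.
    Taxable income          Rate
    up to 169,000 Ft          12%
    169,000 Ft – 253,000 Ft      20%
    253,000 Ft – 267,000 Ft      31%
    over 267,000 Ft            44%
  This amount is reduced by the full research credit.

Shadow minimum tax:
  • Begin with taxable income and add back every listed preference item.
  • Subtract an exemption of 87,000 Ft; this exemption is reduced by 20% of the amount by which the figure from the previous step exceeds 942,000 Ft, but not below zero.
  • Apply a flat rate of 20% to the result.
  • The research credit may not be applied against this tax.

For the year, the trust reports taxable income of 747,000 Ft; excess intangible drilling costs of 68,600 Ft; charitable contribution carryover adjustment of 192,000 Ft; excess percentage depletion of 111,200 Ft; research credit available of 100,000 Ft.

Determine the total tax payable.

213,432 Ft

General income tax:
  169,000 Ft × 12% = 20,280 Ft
  84,000 Ft × 20% = 16,800 Ft
  14,000 Ft × 31% = 4,340 Ft
  480,000 Ft × 44% = 211,200 Ft
  → 252,620 Ft
  Less research credit 100,000 Ft → 152,620 Ft

Shadow minimum tax:
  Adjusted income: 747,000 Ft + 68,600 Ft + 192,000 Ft + 111,200 Ft = 1,118,800 Ft
  Exemption: 87,000 Ft − 20% × (1,118,800 Ft − 942,000 Ft) = 87,000 Ft − 35,360 Ft = 51,640 Ft
  Base: 1,118,800 Ft − 51,640 Ft = 1,067,160 Ft
  1,067,160 Ft × 20% = 213,432 Ft

213,432 Ft > 152,620 Ft, so the shadow minimum tax is the binding amount.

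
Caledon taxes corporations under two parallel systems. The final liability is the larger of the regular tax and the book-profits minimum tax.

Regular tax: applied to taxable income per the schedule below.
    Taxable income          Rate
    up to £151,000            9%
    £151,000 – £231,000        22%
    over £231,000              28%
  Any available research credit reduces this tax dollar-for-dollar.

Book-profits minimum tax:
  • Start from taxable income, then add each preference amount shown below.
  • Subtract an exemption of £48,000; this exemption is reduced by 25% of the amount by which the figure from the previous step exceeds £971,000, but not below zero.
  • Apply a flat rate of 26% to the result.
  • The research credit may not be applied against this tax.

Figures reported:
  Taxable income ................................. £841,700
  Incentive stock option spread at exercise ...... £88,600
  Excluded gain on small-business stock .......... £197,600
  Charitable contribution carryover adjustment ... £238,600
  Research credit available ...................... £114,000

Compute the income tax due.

Regular tax:
  £151,000 × 9% = £13,590
  £80,000 × 22% = £17,600
  £610,700 × 28% = £170,996
  → £202,186
  Less research credit £114,000 → £88,186

Book-profits minimum tax:
  Adjusted income: £841,700 + £88,600 + £197,600 + £238,600 = £1,366,500
  Exemption: 25% × (£1,366,500 − £971,000) = £98,875 ≥ £48,000, so the exemption is fully phased out
  Base: £1,366,500 − £0 = £1,366,500
  £1,366,500 × 26% = £355,290

£355,290 > £88,186, so the book-profits minimum tax is the binding amount.

£355,290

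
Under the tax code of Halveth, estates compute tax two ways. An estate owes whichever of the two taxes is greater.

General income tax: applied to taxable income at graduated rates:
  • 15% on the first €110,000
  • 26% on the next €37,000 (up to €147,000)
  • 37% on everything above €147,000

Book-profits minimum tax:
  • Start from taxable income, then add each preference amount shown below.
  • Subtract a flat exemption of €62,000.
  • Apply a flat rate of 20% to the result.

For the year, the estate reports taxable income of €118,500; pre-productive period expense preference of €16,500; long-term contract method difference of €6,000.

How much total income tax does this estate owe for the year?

Book-profits minimum tax:
  Adjusted income: €118,500 + €16,500 + €6,000 = €141,000
  Less exemption €62,000 → base €79,000
  €79,000 × 20% = €15,800

General income tax:
  €110,000 × 15% = €16,500
  €8,500 × 26% = €2,210
  → €18,710

€18,710 > €15,800, so the general income tax governs.

€18,710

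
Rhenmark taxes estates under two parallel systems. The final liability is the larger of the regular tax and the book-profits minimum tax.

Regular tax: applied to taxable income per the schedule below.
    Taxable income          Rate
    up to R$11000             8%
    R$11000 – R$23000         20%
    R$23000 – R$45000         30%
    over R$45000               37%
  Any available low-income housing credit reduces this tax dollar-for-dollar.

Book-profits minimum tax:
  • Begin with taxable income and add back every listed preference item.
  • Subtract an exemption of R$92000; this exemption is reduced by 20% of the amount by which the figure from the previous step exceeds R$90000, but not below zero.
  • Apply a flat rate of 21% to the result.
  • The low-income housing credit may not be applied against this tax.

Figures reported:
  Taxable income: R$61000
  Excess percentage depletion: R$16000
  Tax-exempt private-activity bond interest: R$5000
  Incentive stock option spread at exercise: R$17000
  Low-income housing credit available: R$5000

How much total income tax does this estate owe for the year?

Regular tax:
  R$11000 × 8% = R$880
  R$12000 × 20% = R$2400
  R$22000 × 30% = R$6600
  R$16000 × 37% = R$5920
  → R$15800
  Less low-income housing credit R$5000 → R$10800

Book-profits minimum tax:
  Adjusted income: R$61000 + R$16000 + R$5000 + R$17000 = R$99000
  Exemption: R$92000 − 20% × (R$99000 − R$90000) = R$92000 − R$1800 = R$90200
  Base: R$99000 − R$90200 = R$8800
  R$8800 × 21% = R$1848

R$10800 > R$1848, so the regular tax governs.

R$10800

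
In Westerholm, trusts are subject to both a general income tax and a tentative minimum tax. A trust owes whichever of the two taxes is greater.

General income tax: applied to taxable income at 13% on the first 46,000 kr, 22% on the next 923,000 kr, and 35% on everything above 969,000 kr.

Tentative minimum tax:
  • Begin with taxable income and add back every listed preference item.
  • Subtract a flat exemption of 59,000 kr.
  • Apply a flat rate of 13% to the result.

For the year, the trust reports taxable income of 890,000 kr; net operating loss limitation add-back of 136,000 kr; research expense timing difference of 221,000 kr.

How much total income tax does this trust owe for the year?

Tentative minimum tax:
  Adjusted income: 890,000 kr + 136,000 kr + 221,000 kr = 1,247,000 kr
  Less exemption 59,000 kr → base 1,188,000 kr
  1,188,000 kr × 13% = 154,440 kr

General income tax:
  46,000 kr × 13% = 5,980 kr
  844,000 kr × 22% = 185,680 kr
  → 191,660 kr

191,660 kr > 154,440 kr, so the general income tax governs.

191,660 kr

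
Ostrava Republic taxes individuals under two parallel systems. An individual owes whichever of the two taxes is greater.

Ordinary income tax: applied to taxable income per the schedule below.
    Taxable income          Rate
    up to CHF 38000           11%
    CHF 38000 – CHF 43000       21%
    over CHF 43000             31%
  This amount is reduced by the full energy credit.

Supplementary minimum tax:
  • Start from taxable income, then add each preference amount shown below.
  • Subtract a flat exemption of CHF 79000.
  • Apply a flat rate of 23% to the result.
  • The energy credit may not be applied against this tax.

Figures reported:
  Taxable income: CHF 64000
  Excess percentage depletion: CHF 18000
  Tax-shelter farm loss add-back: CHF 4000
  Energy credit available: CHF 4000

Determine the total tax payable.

Ordinary income tax:
  CHF 38000 × 11% = CHF 4180
  CHF 5000 × 21% = CHF 1050
  CHF 21000 × 31% = CHF 6510
  → CHF 11740
  Less energy credit CHF 4000 → CHF 7740

Supplementary minimum tax:
  Adjusted income: CHF 64000 + CHF 18000 + CHF 4000 = CHF 86000
  Less exemption CHF 79000 → base CHF 7000
  CHF 7000 × 23% = CHF 1610

CHF 7740 > CHF 1610, so the ordinary income tax governs.

CHF 7740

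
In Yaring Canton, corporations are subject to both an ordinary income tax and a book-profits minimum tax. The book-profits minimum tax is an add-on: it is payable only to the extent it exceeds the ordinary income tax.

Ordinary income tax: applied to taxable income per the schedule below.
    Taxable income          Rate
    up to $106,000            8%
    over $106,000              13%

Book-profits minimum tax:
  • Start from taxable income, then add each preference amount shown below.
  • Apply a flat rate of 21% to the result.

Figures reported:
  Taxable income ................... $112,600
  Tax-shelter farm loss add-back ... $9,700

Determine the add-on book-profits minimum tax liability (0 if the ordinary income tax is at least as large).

Ordinary income tax:
  $106,000 × 8% = $8,480
  $6,600 × 13% = $858
  → $9,338

Book-profits minimum tax:
  Adjusted income: $112,600 + $9,700 = $122,300
  $122,300 × 21% = $25,683

Excess of book-profits minimum tax over ordinary income tax: $25,683 − $9,338 = $16,345.

$16,345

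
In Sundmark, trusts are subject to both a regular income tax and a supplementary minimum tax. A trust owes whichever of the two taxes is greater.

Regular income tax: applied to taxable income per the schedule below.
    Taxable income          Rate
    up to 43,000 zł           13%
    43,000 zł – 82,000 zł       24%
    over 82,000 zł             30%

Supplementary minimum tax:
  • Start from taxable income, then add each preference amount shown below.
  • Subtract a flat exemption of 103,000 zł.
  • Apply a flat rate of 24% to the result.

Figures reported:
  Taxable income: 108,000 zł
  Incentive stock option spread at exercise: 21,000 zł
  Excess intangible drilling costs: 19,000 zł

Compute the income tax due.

22,750 zł

Supplementary minimum tax:
  Adjusted income: 108,000 zł + 21,000 zł + 19,000 zł = 148,000 zł
  Less exemption 103,000 zł → base 45,000 zł
  45,000 zł × 24% = 10,800 zł

Regular income tax:
  43,000 zł × 13% = 5,590 zł
  39,000 zł × 24% = 9,360 zł
  26,000 zł × 30% = 7,800 zł
  → 22,750 zł

22,750 zł > 10,800 zł, so the regular income tax governs.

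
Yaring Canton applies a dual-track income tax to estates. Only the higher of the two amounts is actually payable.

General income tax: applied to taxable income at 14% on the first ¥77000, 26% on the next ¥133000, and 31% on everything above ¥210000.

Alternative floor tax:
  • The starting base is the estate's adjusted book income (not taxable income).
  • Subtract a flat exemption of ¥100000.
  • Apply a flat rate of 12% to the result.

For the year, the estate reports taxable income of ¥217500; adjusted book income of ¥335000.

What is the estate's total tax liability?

General income tax:
  ¥77000 × 14% = ¥10780
  ¥133000 × 26% = ¥34580
  ¥7500 × 31% = ¥2325
  → ¥47685

Alternative floor tax:
  Base (adjusted book income): ¥335000
  Less exemption ¥100000 → base ¥235000
  ¥235000 × 12% = ¥28200

¥47685 > ¥28200, so the general income tax governs.

¥47685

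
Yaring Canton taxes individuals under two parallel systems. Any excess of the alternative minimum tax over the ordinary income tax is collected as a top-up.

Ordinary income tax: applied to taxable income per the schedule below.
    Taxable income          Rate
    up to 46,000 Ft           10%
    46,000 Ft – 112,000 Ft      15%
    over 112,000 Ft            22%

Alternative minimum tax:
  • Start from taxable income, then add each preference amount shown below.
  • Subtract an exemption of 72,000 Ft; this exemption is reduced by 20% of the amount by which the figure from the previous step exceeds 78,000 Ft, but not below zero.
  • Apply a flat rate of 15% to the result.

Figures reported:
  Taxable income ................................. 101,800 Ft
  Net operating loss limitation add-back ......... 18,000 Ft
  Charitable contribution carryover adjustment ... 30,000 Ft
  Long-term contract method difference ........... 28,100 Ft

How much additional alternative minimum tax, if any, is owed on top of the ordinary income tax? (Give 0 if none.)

5,912 Ft

Alternative minimum tax:
  Adjusted income: 101,800 Ft + 18,000 Ft + 30,000 Ft + 28,100 Ft = 177,900 Ft
  Exemption: 72,000 Ft − 20% × (177,900 Ft − 78,000 Ft) = 72,000 Ft − 19,980 Ft = 52,020 Ft
  Base: 177,900 Ft − 52,020 Ft = 125,880 Ft
  125,880 Ft × 15% = 18,882 Ft

Ordinary income tax:
  46,000 Ft × 10% = 4,600 Ft
  55,800 Ft × 15% = 8,370 Ft
  → 12,970 Ft

Excess of alternative minimum tax over ordinary income tax: 18,882 Ft − 12,970 Ft = 5,912 Ft.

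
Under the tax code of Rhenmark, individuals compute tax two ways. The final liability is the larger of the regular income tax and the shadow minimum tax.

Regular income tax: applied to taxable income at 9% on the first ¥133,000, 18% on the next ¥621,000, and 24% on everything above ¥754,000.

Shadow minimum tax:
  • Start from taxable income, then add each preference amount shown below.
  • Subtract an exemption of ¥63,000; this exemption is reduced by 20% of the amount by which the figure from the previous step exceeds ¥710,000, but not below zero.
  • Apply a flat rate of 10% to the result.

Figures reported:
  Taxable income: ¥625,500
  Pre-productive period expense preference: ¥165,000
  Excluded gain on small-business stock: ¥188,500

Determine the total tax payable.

Shadow minimum tax:
  Adjusted income: ¥625,500 + ¥165,000 + ¥188,500 = ¥979,000
  Exemption: ¥63,000 − 20% × (¥979,000 − ¥710,000) = ¥63,000 − ¥53,800 = ¥9,200
  Base: ¥979,000 − ¥9,200 = ¥969,800
  ¥969,800 × 10% = ¥96,980

Regular income tax:
  ¥133,000 × 9% = ¥11,970
  ¥492,500 × 18% = ¥88,650
  → ¥100,620

¥100,620 > ¥96,980, so the regular income tax governs.

¥100,620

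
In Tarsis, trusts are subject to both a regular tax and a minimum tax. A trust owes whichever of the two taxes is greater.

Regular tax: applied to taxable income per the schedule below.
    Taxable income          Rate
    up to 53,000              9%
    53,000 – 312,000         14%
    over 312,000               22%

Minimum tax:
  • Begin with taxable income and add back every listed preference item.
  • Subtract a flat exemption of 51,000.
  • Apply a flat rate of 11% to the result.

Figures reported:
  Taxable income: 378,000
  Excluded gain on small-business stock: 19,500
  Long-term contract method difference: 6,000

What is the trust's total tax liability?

55,550

Regular tax:
  53,000 × 9% = 4,770
  259,000 × 14% = 36,260
  66,000 × 22% = 14,520
  → 55,550

Minimum tax:
  Adjusted income: 378,000 + 19,500 + 6,000 = 403,500
  Less exemption 51,000 → base 352,500
  352,500 × 11% = 38,775

55,550 > 38,775, so the regular tax governs.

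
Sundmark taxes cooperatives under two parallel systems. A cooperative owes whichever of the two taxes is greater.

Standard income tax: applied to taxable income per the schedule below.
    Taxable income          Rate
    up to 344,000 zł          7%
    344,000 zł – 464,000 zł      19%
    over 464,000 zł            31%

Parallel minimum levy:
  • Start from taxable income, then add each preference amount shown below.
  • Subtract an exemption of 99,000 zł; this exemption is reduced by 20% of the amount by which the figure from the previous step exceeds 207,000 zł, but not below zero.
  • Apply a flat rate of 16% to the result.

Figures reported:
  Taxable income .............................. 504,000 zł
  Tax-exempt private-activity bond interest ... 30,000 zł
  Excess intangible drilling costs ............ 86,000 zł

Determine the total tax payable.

96,576 zł

Standard income tax:
  344,000 zł × 7% = 24,080 zł
  120,000 zł × 19% = 22,800 zł
  40,000 zł × 31% = 12,400 zł
  → 59,280 zł

Parallel minimum levy:
  Adjusted income: 504,000 zł + 30,000 zł + 86,000 zł = 620,000 zł
  Exemption: 99,000 zł − 20% × (620,000 zł − 207,000 zł) = 99,000 zł − 82,600 zł = 16,400 zł
  Base: 620,000 zł − 16,400 zł = 603,600 zł
  603,600 zł × 16% = 96,576 zł

96,576 zł > 59,280 zł, so the parallel minimum levy is the binding amount.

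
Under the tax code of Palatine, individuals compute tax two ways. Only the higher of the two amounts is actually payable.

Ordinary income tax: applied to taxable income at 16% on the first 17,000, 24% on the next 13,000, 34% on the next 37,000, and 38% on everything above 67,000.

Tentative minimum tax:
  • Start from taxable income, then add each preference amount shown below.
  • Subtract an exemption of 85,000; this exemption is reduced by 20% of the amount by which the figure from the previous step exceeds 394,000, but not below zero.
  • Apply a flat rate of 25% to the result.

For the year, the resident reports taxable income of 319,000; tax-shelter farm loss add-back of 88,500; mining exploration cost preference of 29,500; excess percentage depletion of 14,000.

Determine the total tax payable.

Ordinary income tax:
  17,000 × 16% = 2,720
  13,000 × 24% = 3,120
  37,000 × 34% = 12,580
  252,000 × 38% = 95,760
  → 114,180

Tentative minimum tax:
  Adjusted income: 319,000 + 88,500 + 29,500 + 14,000 = 451,000
  Exemption: 85,000 − 20% × (451,000 − 394,000) = 85,000 − 11,400 = 73,600
  Base: 451,000 − 73,600 = 377,400
  377,400 × 25% = 94,350

114,180 > 94,350, so the ordinary income tax governs.

114,180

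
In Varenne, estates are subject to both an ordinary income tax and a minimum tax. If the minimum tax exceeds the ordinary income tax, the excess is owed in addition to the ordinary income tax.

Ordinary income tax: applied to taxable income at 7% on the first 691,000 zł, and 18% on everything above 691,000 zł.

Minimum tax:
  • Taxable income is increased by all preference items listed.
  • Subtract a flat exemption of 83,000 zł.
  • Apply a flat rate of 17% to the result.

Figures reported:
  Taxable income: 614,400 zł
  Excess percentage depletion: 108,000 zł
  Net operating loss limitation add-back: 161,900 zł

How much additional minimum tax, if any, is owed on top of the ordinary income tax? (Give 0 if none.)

Ordinary income tax:
  614,400 zł × 7% = 43,008 zł

Minimum tax:
  Adjusted income: 614,400 zł + 108,000 zł + 161,900 zł = 884,300 zł
  Less exemption 83,000 zł → base 801,300 zł
  801,300 zł × 17% = 136,221 zł

Excess of minimum tax over ordinary income tax: 136,221 zł − 43,008 zł = 93,213 zł.

93,213 zł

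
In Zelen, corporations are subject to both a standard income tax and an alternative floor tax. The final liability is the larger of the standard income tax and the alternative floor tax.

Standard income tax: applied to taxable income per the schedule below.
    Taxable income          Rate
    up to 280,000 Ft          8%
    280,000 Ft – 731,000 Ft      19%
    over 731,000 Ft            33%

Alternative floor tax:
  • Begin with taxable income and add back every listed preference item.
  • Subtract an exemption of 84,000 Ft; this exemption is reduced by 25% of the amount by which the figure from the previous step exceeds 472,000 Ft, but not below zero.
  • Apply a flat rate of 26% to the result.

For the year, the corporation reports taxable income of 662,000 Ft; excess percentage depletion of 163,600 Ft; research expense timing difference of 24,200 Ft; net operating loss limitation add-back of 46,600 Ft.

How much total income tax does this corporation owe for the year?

233,064 Ft

Alternative floor tax:
  Adjusted income: 662,000 Ft + 163,600 Ft + 24,200 Ft + 46,600 Ft = 896,400 Ft
  Exemption: 25% × (896,400 Ft − 472,000 Ft) = 106,100 Ft ≥ 84,000 Ft, so the exemption is fully phased out
  Base: 896,400 Ft − 0 Ft = 896,400 Ft
  896,400 Ft × 26% = 233,064 Ft

Standard income tax:
  280,000 Ft × 8% = 22,400 Ft
  382,000 Ft × 19% = 72,580 Ft
  → 94,980 Ft

233,064 Ft > 94,980 Ft, so the alternative floor tax is the binding amount.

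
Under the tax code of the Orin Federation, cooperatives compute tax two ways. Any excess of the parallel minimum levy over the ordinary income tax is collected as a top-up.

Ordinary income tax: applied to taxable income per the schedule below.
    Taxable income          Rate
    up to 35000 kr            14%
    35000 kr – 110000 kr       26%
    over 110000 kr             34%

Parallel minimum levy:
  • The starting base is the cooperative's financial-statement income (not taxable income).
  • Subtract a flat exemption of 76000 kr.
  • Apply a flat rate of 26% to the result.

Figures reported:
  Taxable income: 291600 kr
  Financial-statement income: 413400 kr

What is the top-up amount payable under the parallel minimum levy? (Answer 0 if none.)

1580 kr

Parallel minimum levy:
  Base (financial-statement income): 413400 kr
  Less exemption 76000 kr → base 337400 kr
  337400 kr × 26% = 87724 kr

Ordinary income tax:
  35000 kr × 14% = 4900 kr
  75000 kr × 26% = 19500 kr
  181600 kr × 34% = 61744 kr
  → 86144 kr

Excess of parallel minimum levy over ordinary income tax: 87724 kr − 86144 kr = 1580 kr.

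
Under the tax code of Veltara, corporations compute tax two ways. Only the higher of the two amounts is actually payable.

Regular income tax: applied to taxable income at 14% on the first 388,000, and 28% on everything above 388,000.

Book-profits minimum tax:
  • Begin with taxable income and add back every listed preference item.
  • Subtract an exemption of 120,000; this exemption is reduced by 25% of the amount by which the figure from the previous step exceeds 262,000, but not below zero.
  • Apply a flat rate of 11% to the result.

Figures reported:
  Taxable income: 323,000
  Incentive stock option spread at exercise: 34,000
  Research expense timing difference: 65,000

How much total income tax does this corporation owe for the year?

Book-profits minimum tax:
  Adjusted income: 323,000 + 34,000 + 65,000 = 422,000
  Exemption: 120,000 − 25% × (422,000 − 262,000) = 120,000 − 40,000 = 80,000
  Base: 422,000 − 80,000 = 342,000
  342,000 × 11% = 37,620

Regular income tax:
  323,000 × 14% = 45,220

45,220 > 37,620, so the regular income tax governs.

45,220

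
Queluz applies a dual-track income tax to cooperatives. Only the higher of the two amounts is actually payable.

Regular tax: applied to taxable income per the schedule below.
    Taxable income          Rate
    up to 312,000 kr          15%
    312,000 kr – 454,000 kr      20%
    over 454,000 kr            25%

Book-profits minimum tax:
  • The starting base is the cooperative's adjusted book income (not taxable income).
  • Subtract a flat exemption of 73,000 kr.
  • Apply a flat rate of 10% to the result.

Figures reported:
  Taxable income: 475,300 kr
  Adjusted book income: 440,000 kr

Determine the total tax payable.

80,525 kr

Book-profits minimum tax:
  Base (adjusted book income): 440,000 kr
  Less exemption 73,000 kr → base 367,000 kr
  367,000 kr × 10% = 36,700 kr

Regular tax:
  312,000 kr × 15% = 46,800 kr
  142,000 kr × 20% = 28,400 kr
  21,300 kr × 25% = 5,325 kr
  → 80,525 kr

80,525 kr > 36,700 kr, so the regular tax governs.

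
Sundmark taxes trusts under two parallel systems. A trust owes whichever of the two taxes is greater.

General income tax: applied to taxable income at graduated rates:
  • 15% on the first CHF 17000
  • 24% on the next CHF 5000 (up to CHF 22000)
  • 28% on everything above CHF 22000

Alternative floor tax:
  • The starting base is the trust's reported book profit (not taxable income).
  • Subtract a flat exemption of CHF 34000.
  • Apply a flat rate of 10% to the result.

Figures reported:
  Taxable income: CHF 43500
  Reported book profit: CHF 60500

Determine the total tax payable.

General income tax:
  CHF 17000 × 15% = CHF 2550
  CHF 5000 × 24% = CHF 1200
  CHF 21500 × 28% = CHF 6020
  → CHF 9770

Alternative floor tax:
  Base (reported book profit): CHF 60500
  Less exemption CHF 34000 → base CHF 26500
  CHF 26500 × 10% = CHF 2650

CHF 9770 > CHF 2650, so the general income tax governs.

CHF 9770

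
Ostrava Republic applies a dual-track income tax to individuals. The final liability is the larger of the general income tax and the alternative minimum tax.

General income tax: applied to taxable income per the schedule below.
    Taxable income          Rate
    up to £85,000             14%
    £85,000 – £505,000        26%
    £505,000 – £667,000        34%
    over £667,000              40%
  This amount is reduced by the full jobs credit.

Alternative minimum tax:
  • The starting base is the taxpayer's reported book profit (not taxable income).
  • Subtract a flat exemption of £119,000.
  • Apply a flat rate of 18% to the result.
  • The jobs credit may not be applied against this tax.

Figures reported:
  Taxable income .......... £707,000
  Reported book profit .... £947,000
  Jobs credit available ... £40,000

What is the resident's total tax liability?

Alternative minimum tax:
  Base (reported book profit): £947,000
  Less exemption £119,000 → base £828,000
  £828,000 × 18% = £149,040

General income tax:
  £85,000 × 14% = £11,900
  £420,000 × 26% = £109,200
  £162,000 × 34% = £55,080
  £40,000 × 40% = £16,000
  → £192,180
  Less jobs credit £40,000 → £152,180

£152,180 > £149,040, so the general income tax governs.

£152,180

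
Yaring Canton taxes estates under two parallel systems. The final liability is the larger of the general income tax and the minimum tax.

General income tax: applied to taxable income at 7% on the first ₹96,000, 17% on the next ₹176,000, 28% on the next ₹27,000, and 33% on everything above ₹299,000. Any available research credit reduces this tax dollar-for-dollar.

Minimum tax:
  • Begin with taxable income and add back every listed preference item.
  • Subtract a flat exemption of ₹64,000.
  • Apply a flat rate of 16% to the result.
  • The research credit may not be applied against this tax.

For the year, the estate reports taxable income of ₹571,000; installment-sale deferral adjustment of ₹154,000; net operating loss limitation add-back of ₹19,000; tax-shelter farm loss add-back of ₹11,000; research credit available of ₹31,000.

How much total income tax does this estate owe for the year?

General income tax:
  ₹96,000 × 7% = ₹6,720
  ₹176,000 × 17% = ₹29,920
  ₹27,000 × 28% = ₹7,560
  ₹272,000 × 33% = ₹89,760
  → ₹133,960
  Less research credit ₹31,000 → ₹102,960

Minimum tax:
  Adjusted income: ₹571,000 + ₹154,000 + ₹19,000 + ₹11,000 = ₹755,000
  Less exemption ₹64,000 → base ₹691,000
  ₹691,000 × 16% = ₹110,560

₹110,560 > ₹102,960, so the minimum tax is the binding amount.

₹110,560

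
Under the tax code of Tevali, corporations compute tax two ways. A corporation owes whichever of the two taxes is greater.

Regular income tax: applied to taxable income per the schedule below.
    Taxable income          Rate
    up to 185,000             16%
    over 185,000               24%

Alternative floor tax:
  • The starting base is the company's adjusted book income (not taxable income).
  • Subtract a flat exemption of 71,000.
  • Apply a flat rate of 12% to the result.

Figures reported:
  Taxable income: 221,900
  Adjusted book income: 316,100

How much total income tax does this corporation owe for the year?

38,456

Alternative floor tax:
  Base (adjusted book income): 316,100
  Less exemption 71,000 → base 245,100
  245,100 × 12% = 29,412

Regular income tax:
  185,000 × 16% = 29,600
  36,900 × 24% = 8,856
  → 38,456

38,456 > 29,412, so the regular income tax governs.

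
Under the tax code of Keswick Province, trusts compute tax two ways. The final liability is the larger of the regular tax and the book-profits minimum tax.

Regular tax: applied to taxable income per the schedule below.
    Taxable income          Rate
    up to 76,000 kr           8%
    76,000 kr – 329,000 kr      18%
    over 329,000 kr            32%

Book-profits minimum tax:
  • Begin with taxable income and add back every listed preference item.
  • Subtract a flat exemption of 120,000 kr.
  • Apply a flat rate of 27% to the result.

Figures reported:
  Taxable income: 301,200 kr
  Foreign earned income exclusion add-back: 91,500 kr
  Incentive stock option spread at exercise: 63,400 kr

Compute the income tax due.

90,747 kr

Book-profits minimum tax:
  Adjusted income: 301,200 kr + 91,500 kr + 63,400 kr = 456,100 kr
  Less exemption 120,000 kr → base 336,100 kr
  336,100 kr × 27% = 90,747 kr

Regular tax:
  76,000 kr × 8% = 6,080 kr
  225,200 kr × 18% = 40,536 kr
  → 46,616 kr

90,747 kr > 46,616 kr, so the book-profits minimum tax is the binding amount.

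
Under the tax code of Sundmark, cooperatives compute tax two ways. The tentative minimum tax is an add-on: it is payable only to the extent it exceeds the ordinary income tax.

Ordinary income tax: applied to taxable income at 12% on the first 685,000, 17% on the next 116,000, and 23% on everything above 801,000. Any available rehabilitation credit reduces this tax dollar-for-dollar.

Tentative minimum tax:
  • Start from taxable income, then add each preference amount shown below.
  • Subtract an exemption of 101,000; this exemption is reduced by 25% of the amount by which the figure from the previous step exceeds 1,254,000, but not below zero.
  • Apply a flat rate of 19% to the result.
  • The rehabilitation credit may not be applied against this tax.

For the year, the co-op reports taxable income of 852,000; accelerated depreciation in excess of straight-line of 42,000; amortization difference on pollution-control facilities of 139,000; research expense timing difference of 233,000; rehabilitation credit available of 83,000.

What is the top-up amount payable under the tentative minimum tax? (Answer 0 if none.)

191,270

Ordinary income tax:
  685,000 × 12% = 82,200
  116,000 × 17% = 19,720
  51,000 × 23% = 11,730
  → 113,650
  Less rehabilitation credit 83,000 → 30,650

Tentative minimum tax:
  Adjusted income: 852,000 + 42,000 + 139,000 + 233,000 = 1,266,000
  Exemption: 101,000 − 25% × (1,266,000 − 1,254,000) = 101,000 − 3,000 = 98,000
  Base: 1,266,000 − 98,000 = 1,168,000
  1,168,000 × 19% = 221,920

Excess of tentative minimum tax over ordinary income tax: 221,920 − 30,650 = 191,270.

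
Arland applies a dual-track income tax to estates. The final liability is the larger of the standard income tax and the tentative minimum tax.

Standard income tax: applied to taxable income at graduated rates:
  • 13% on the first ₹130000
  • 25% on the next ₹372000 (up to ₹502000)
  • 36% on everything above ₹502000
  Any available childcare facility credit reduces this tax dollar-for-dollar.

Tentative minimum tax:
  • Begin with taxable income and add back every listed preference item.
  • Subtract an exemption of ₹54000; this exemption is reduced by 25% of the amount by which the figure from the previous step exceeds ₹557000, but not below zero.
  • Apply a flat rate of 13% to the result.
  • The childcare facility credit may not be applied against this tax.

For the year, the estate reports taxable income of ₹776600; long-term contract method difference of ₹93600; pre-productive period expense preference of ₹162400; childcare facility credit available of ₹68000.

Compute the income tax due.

Standard income tax:
  ₹130000 × 13% = ₹16900
  ₹372000 × 25% = ₹93000
  ₹274600 × 36% = ₹98856
  → ₹208756
  Less childcare facility credit ₹68000 → ₹140756

Tentative minimum tax:
  Adjusted income: ₹776600 + ₹93600 + ₹162400 = ₹1032600
  Exemption: 25% × (₹1032600 − ₹557000) = ₹118900 ≥ ₹54000, so the exemption is fully phased out
  Base: ₹1032600 − ₹0 = ₹1032600
  ₹1032600 × 13% = ₹134238

₹140756 > ₹134238, so the standard income tax governs.

₹140756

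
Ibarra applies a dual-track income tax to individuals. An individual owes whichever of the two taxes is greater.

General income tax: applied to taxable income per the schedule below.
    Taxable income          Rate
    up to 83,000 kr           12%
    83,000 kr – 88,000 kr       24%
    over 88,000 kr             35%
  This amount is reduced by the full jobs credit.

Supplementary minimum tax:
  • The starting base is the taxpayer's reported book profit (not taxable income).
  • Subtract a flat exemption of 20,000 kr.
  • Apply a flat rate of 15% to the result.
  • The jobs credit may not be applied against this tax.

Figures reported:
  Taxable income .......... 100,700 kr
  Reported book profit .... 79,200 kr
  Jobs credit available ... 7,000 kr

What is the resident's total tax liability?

Supplementary minimum tax:
  Base (reported book profit): 79,200 kr
  Less exemption 20,000 kr → base 59,200 kr
  59,200 kr × 15% = 8,880 kr

General income tax:
  83,000 kr × 12% = 9,960 kr
  5,000 kr × 24% = 1,200 kr
  12,700 kr × 35% = 4,445 kr
  → 15,605 kr
  Less jobs credit 7,000 kr → 8,605 kr

8,880 kr > 8,605 kr, so the supplementary minimum tax is the binding amount.

8,880 kr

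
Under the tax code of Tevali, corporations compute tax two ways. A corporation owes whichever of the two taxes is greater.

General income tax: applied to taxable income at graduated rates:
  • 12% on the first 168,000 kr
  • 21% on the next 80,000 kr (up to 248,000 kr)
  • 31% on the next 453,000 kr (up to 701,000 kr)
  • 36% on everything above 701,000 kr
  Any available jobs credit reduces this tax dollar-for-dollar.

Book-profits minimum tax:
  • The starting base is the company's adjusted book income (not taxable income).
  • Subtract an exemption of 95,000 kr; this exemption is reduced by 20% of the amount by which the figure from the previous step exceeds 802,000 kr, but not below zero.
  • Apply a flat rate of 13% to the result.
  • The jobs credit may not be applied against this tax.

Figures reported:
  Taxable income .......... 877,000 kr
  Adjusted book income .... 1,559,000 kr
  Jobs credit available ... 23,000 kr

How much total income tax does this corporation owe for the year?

217,750 kr

Book-profits minimum tax:
  Base (adjusted book income): 1,559,000 kr
  Exemption: 20% × (1,559,000 kr − 802,000 kr) = 151,400 kr ≥ 95,000 kr, so the exemption is fully phased out
  Base: 1,559,000 kr − 0 kr = 1,559,000 kr
  1,559,000 kr × 13% = 202,670 kr

General income tax:
  168,000 kr × 12% = 20,160 kr
  80,000 kr × 21% = 16,800 kr
  453,000 kr × 31% = 140,430 kr
  176,000 kr × 36% = 63,360 kr
  → 240,750 kr
  Less jobs credit 23,000 kr → 217,750 kr

217,750 kr > 202,670 kr, so the general income tax governs.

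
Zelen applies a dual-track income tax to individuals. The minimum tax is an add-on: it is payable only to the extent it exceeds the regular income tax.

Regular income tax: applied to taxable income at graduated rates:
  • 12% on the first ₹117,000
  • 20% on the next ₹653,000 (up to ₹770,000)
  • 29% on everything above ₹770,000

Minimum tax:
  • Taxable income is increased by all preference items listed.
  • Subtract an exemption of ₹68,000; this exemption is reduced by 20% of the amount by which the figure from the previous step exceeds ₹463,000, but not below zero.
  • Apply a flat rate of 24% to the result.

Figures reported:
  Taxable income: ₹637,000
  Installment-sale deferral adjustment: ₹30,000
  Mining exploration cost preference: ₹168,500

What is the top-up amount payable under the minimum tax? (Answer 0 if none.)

₹82,480

Minimum tax:
  Adjusted income: ₹637,000 + ₹30,000 + ₹168,500 = ₹835,500
  Exemption: 20% × (₹835,500 − ₹463,000) = ₹74,500 ≥ ₹68,000, so the exemption is fully phased out
  Base: ₹835,500 − ₹0 = ₹835,500
  ₹835,500 × 24% = ₹200,520

Regular income tax:
  ₹117,000 × 12% = ₹14,040
  ₹520,000 × 20% = ₹104,000
  → ₹118,040

Excess of minimum tax over regular income tax: ₹200,520 − ₹118,040 = ₹82,480.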